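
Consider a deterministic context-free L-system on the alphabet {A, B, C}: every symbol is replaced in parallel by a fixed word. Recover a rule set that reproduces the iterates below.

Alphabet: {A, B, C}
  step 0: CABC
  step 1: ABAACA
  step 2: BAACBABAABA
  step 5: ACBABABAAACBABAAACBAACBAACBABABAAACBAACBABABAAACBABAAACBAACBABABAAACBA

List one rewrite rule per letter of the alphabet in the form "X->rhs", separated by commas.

  step 1 ⇒ step 2: ABAACA ⇒ BA·AC·BA·BA·A·BA
    A ↦ BA
    B ↦ AC
    C ↦ A

A->BA, B->AC, C->A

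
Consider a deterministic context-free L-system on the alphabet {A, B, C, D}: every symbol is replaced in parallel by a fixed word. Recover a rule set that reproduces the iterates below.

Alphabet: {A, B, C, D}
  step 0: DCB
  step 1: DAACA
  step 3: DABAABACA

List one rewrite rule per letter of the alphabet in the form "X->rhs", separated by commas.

A->B, B->A, C->AC, D->DA

  step 0 ⇒ step 1: DCB ⇒ DA·AC·A
    B ↦ A
    C ↦ AC
    D ↦ DA
    A ↦ B  (constrained at step 1)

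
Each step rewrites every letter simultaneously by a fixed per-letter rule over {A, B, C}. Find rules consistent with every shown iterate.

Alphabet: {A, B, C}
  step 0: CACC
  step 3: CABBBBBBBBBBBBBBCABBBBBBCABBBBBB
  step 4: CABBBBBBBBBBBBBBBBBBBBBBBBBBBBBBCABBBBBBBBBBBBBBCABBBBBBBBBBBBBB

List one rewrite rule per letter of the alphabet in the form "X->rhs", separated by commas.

  step 3 ⇒ step 4: CABBBBBBBBBBBBBBCABBBBBBCABBBBBB ⇒ CA·BB·BB·BB·BB·BB·BB·BB·BB·BB·BB·BB·BB·BB·BB·BB·CA·BB·BB·BB·BB·BB·BB·BB·CA·BB·BB·BB·BB·BB·BB·BB
    A ↦ BB
    B ↦ BB
    C ↦ CA

A->BB, B->BB, C->CA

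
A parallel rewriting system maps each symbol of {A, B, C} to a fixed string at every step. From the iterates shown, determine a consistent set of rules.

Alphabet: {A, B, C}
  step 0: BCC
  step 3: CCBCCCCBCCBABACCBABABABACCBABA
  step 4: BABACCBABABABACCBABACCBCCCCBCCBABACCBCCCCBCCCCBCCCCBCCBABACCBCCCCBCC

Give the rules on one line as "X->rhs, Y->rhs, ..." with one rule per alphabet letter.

A->BCC, B->CC, C->BA

  step 3 ⇒ step 4: CCBCCCCBCCBABACCBABABABACCBABA ⇒ BA·BA·CC·BA·BA·BA·BA·CC·BA·BA·CC·BCC·CC·BCC·BA·BA·CC·BCC·CC·BCC·CC·BCC·CC·BCC·BA·BA·CC·BCC·CC·BCC
    A ↦ BCC
    B ↦ CC
    C ↦ BA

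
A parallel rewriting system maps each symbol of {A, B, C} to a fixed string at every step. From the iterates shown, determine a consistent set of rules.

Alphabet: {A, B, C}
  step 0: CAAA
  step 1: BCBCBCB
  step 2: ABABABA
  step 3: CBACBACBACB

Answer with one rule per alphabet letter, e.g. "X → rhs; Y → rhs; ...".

A->CB, B->A, C->B

  step 2 ⇒ step 3: ABABABA ⇒ CB·A·CB·A·CB·A·CB
    A ↦ CB
    B ↦ A
  step 0 ⇒ step 1: CAAA ⇒ B·CB·CB·CB
    C ↦ B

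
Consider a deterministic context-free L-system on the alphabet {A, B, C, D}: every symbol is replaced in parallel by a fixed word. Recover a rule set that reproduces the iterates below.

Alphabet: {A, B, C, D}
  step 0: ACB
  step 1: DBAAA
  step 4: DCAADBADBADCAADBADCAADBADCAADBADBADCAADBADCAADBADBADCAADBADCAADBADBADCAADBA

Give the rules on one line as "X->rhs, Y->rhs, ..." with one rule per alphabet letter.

  step 0 ⇒ step 1: ACB ⇒ DBA·A·A
    A ↦ DBA
    B ↦ A
    C ↦ A
    D ↦ DCA  (constrained at step 1)

A->DBA, B->A, C->A, D->DCA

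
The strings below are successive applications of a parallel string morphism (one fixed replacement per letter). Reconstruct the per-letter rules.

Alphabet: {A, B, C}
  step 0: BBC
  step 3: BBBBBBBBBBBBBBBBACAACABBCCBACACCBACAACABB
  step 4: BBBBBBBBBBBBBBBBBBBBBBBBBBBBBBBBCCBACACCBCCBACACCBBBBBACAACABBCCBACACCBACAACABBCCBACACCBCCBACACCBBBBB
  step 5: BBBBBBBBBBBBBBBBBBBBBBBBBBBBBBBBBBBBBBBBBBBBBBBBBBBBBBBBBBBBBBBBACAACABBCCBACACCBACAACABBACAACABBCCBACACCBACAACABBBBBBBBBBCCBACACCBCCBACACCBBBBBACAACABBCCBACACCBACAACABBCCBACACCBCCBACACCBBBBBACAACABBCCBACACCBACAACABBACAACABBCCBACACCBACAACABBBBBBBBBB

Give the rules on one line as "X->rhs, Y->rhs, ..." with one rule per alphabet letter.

  step 4 ⇒ step 5: BBBBBBBBBBBBBBBBBBBBBBBBBBBBBBBBCCBACACCBCCBACACCBBBBBACAACABBCCBACACCBACAACABBCCBACACCBCCBACACCBBBBB ⇒ BB·BB·BB·BB·BB·BB·BB·BB·BB·BB·BB·BB·BB·BB·BB·BB·BB·BB·BB·BB·BB·BB·BB·BB·BB·BB·BB·BB·BB·BB·BB·BB·ACA·ACA·BB·CCB·ACA·CCB·ACA·ACA·BB·ACA·ACA·BB·CCB·ACA·CCB·ACA·ACA·BB·BB·BB·BB·BB·CCB·ACA·CCB·CCB·ACA·CCB·BB·BB·ACA·ACA·BB·CCB·ACA·CCB·ACA·ACA·BB·CCB·ACA·CCB·CCB·ACA·CCB·BB·BB·ACA·ACA·BB·CCB·ACA·CCB·ACA·ACA·BB·ACA·ACA·BB·CCB·ACA·CCB·ACA·ACA·BB·BB·BB·BB·BB
    A ↦ CCB
    B ↦ BB
    C ↦ ACA

A->CCB, B->BB, C->ACA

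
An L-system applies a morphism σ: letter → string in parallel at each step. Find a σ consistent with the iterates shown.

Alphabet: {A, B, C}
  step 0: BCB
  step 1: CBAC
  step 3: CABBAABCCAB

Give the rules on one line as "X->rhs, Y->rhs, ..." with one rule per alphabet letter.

A->AB, B->C, C->BA

  step 0 ⇒ step 1: BCB ⇒ C·BA·C
    B ↦ C
    C ↦ BA
    A ↦ AB  (constrained at step 1)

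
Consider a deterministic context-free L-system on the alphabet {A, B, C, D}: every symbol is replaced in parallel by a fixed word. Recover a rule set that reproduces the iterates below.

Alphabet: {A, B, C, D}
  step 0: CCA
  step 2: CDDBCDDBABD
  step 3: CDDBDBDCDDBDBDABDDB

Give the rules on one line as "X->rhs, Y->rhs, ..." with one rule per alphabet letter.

  step 2 ⇒ step 3: CDDBCDDBABD ⇒ CD·DB·DB·D·CD·DB·DB·D·AB·D·DB
    A ↦ AB
    B ↦ D
    C ↦ CD
    D ↦ DB

A->AB, B->D, C->CD, D->DB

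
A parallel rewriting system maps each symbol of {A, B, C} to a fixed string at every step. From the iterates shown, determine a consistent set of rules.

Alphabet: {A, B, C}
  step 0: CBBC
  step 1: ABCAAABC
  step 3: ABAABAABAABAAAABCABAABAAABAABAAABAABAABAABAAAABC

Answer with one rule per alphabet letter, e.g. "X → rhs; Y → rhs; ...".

  step 0 ⇒ step 1: CBBC ⇒ ABC·A·A·ABC
    B ↦ A
    C ↦ ABC
    A ↦ BAA  (constrained at step 1)

A->BAA, B->A, C->ABC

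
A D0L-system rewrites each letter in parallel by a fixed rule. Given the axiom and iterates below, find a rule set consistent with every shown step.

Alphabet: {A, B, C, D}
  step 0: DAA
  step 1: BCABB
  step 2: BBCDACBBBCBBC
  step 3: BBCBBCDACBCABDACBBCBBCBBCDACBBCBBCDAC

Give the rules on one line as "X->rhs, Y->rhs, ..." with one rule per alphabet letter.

  step 2 ⇒ step 3: BBCDACBBBCBBC ⇒ BBC·BBC·DAC·BCA·B·DAC·BBC·BBC·BBC·DAC·BBC·BBC·DAC
    A ↦ B
    B ↦ BBC
    C ↦ DAC
    D ↦ BCA

A->B, B->BBC, C->DAC, D->BCA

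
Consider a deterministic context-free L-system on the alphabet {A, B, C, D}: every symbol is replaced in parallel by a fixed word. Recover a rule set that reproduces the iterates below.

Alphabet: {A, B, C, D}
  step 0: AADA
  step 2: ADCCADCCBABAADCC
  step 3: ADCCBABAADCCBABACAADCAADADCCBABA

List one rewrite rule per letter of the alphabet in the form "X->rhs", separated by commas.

  step 2 ⇒ step 3: ADCCADCCBABAADCC ⇒ AD·CC·BA·BA·AD·CC·BA·BA·CA·AD·CA·AD·AD·CC·BA·BA
    A ↦ AD
    B ↦ CA
    C ↦ BA
    D ↦ CC

A->AD, B->CA, C->BA, D->CC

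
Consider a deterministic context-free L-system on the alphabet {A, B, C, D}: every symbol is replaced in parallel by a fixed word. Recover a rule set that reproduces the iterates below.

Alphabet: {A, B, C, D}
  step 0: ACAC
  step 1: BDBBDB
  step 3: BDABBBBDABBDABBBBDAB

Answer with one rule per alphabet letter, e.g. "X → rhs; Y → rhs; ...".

A->BD, B->AB, C->B, D->CC

  step 0 ⇒ step 1: ACAC ⇒ BD·B·BD·B
    A ↦ BD
    C ↦ B
    B ↦ AB  (constrained at step 1)
    D ↦ CC  (constrained at step 1)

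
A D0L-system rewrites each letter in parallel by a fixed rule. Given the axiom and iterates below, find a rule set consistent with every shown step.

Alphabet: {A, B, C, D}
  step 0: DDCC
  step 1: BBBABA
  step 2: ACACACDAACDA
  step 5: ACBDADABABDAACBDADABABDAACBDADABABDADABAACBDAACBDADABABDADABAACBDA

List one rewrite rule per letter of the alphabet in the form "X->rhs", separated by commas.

  step 1 ⇒ step 2: BBBABA ⇒ AC·AC·AC·DA·AC·DA
    A ↦ DA
    B ↦ AC
  step 0 ⇒ step 1: DDCC ⇒ B·B·BA·BA
    C ↦ BA
  step 0 ⇒ step 1: DDCC ⇒ B·B·BA·BA
    D ↦ B

A->DA, B->AC, C->BA, D->B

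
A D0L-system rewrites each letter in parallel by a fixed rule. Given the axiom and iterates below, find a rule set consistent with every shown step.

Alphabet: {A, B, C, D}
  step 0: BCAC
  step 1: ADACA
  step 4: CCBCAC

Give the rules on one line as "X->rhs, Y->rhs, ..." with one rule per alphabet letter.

A->C, B->AD, C->A, D->B

  step 0 ⇒ step 1: BCAC ⇒ AD·A·C·A
    A ↦ C
    B ↦ AD
    C ↦ A
    D ↦ B  (constrained at step 1)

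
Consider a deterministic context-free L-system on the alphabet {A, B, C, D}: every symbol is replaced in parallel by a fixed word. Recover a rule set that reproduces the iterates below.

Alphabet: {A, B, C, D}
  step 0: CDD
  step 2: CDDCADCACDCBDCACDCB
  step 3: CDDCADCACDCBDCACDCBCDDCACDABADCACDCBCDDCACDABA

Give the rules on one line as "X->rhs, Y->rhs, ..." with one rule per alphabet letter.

A->CB, B->ABA, C->CD, D->DCA

  step 2 ⇒ step 3: CDDCADCACDCBDCACDCB ⇒ CD·DCA·DCA·CD·CB·DCA·CD·CB·CD·DCA·CD·ABA·DCA·CD·CB·CD·DCA·CD·ABA
    A ↦ CB
    B ↦ ABA
    C ↦ CD
    D ↦ DCA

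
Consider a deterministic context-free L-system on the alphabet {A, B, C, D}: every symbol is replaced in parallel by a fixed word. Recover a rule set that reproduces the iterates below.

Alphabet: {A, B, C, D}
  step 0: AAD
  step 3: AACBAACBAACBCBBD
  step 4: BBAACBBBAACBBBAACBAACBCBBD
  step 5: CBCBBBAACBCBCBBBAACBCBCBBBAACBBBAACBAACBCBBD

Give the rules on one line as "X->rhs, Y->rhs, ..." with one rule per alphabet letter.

A->B, B->CB, C->AA, D->BD

  step 4 ⇒ step 5: BBAACBBBAACBBBAACBAACBCBBD ⇒ CB·CB·B·B·AA·CB·CB·CB·B·B·AA·CB·CB·CB·B·B·AA·CB·B·B·AA·CB·AA·CB·CB·BD
    A ↦ B
    B ↦ CB
    C ↦ AA
    D ↦ BD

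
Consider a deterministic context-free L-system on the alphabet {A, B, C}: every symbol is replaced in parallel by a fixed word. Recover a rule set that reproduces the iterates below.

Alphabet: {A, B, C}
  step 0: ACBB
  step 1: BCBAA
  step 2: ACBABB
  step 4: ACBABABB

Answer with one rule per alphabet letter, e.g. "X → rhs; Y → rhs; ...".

  step 1 ⇒ step 2: BCBAA ⇒ A·CB·A·B·B
    A ↦ B
    B ↦ A
    C ↦ CB

A->B, B->A, C->CB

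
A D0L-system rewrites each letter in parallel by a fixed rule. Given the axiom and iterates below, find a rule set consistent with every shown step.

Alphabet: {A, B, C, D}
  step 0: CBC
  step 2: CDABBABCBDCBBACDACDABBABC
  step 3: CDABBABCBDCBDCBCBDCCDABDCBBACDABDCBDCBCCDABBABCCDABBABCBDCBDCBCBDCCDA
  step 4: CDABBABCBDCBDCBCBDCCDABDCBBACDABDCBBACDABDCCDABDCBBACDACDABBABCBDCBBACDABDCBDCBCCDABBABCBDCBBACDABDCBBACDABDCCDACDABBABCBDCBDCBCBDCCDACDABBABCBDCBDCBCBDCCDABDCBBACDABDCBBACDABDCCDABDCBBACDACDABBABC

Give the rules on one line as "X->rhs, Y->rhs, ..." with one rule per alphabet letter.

  step 3 ⇒ step 4: CDABBABCBDCBDCBCBDCCDABDCBBACDABDCBDCBCCDABBABCCDABBABCBDCBDCBCBDCCDA ⇒ CDA·BBA·BC·BDC·BDC·BC·BDC·CDA·BDC·BBA·CDA·BDC·BBA·CDA·BDC·CDA·BDC·BBA·CDA·CDA·BBA·BC·BDC·BBA·CDA·BDC·BDC·BC·CDA·BBA·BC·BDC·BBA·CDA·BDC·BBA·CDA·BDC·CDA·CDA·BBA·BC·BDC·BDC·BC·BDC·CDA·CDA·BBA·BC·BDC·BDC·BC·BDC·CDA·BDC·BBA·CDA·BDC·BBA·CDA·BDC·CDA·BDC·BBA·CDA·CDA·BBA·BC
    A ↦ BC
    B ↦ BDC
    C ↦ CDA
    D ↦ BBA

A->BC, B->BDC, C->CDA, D->BBA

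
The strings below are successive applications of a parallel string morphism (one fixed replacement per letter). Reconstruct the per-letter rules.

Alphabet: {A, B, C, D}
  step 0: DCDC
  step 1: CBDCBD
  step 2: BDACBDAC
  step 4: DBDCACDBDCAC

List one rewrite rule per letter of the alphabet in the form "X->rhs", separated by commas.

A->D, B->A, C->BD, D->C

  step 1 ⇒ step 2: CBDCBD ⇒ BD·A·C·BD·A·C
    B ↦ A
    C ↦ BD
    D ↦ C
    A ↦ D  (constrained at step 2)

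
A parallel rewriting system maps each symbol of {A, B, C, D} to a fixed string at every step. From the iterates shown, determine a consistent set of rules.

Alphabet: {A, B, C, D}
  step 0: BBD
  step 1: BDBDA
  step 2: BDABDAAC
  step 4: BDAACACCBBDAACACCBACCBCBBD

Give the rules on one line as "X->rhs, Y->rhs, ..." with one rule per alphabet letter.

A->AC, B->BD, C->CB, D->A

  step 1 ⇒ step 2: BDBDA ⇒ BD·A·BD·A·AC
    A ↦ AC
    B ↦ BD
    D ↦ A
    C ↦ CB  (constrained at step 2)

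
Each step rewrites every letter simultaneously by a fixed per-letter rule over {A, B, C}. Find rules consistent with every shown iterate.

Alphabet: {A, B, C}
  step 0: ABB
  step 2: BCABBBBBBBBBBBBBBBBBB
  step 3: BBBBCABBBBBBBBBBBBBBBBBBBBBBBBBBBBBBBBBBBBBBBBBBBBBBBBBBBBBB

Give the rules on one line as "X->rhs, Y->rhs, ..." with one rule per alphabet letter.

A->CA, B->BBB, C->B

  step 2 ⇒ step 3: BCABBBBBBBBBBBBBBBBBB ⇒ BBB·B·CA·BBB·BBB·BBB·BBB·BBB·BBB·BBB·BBB·BBB·BBB·BBB·BBB·BBB·BBB·BBB·BBB·BBB·BBB
    A ↦ CA
    B ↦ BBB
    C ↦ B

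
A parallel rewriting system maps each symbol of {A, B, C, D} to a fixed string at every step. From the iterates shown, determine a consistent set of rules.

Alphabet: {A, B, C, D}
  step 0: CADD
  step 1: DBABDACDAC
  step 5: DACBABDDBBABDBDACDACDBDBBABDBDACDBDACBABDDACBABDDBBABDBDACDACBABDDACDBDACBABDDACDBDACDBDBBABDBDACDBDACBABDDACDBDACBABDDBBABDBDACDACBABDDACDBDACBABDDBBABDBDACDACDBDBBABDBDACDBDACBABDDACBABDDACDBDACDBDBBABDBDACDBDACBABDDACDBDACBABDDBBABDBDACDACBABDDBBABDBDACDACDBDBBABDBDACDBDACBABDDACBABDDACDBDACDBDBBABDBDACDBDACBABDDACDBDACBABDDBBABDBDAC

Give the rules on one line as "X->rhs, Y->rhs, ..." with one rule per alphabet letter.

  step 0 ⇒ step 1: CADD ⇒ D·BAB·DAC·DAC
    A ↦ BAB
    C ↦ D
    D ↦ DAC
    B ↦ DB  (constrained at step 1)

A->BAB, B->DB, C->D, D->DAC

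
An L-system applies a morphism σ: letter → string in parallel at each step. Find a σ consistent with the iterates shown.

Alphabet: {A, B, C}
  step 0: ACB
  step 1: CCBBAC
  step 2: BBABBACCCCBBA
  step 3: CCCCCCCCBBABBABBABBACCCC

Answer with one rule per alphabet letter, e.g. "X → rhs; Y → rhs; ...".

A->CC, B->C, C->BBA

  step 2 ⇒ step 3: BBABBACCCCBBA ⇒ C·C·CC·C·C·CC·BBA·BBA·BBA·BBA·C·C·CC
    A ↦ CC
    B ↦ C
    C ↦ BBA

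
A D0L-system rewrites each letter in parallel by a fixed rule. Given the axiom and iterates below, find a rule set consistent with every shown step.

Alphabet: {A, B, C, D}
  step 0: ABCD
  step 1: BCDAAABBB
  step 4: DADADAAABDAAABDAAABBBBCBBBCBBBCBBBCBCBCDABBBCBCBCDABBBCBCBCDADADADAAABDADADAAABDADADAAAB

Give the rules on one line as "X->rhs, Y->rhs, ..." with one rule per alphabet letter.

A->BC, B->DA, C->AAB, D->BB

  step 0 ⇒ step 1: ABCD ⇒ BC·DA·AAB·BB
    A ↦ BC
    B ↦ DA
    C ↦ AAB
    D ↦ BB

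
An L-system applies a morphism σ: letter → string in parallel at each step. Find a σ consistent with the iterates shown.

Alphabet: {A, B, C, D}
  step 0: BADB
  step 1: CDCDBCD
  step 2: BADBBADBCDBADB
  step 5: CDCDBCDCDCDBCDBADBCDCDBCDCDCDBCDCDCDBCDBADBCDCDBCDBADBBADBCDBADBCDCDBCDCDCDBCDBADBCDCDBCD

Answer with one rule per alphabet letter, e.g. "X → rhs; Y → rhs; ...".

  step 1 ⇒ step 2: CDCDBCD ⇒ BA·DB·BA·DB·CD·BA·DB
    B ↦ CD
    C ↦ BA
    D ↦ DB
  step 0 ⇒ step 1: BADB ⇒ CD·C·DB·CD
    A ↦ C

A->C, B->CD, C->BA, D->DB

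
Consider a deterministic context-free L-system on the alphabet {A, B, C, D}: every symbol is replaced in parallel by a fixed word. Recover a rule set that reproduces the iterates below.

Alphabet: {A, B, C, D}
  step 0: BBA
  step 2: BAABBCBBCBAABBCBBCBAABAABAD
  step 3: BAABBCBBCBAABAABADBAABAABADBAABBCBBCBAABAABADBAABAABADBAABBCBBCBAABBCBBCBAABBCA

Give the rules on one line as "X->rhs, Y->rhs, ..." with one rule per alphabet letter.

  step 2 ⇒ step 3: BAABBCBBCBAABBCBBCBAABAABAD ⇒ BAA·BBC·BBC·BAA·BAA·BAD·BAA·BAA·BAD·BAA·BBC·BBC·BAA·BAA·BAD·BAA·BAA·BAD·BAA·BBC·BBC·BAA·BBC·BBC·BAA·BBC·A
    A ↦ BBC
    B ↦ BAA
    C ↦ BAD
    D ↦ A

A->BBC, B->BAA, C->BAD, D->A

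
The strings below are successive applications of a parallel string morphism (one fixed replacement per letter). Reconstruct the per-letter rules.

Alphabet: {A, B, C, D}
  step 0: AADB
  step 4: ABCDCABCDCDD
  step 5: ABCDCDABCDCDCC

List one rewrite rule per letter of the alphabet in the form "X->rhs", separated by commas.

  step 4 ⇒ step 5: ABCDCABCDCDD ⇒ AB·C·D·C·D·AB·C·D·C·D·C·C
    A ↦ AB
    B ↦ C
    C ↦ D
    D ↦ C

A->AB, B->C, C->D, D->C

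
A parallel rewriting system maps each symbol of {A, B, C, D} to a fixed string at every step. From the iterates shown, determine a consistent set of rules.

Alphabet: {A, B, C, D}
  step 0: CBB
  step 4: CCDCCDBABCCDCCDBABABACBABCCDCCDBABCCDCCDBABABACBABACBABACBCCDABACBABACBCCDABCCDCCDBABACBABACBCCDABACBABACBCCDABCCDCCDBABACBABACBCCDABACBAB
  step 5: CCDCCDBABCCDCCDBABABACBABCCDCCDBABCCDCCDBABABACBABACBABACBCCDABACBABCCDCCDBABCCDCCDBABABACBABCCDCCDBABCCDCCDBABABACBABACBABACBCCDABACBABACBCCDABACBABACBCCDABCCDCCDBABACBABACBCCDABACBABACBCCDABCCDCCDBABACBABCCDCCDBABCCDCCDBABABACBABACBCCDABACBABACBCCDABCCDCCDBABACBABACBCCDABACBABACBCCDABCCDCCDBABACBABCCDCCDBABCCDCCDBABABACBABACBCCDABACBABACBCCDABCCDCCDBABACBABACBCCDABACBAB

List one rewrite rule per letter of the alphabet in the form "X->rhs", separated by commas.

  step 4 ⇒ step 5: CCDCCDBABCCDCCDBABABACBABCCDCCDBABCCDCCDBABABACBABACBABACBCCDABACBABACBCCDABCCDCCDBABACBABACBCCDABACBABACBCCDABCCDCCDBABACBABACBCCDABACBAB ⇒ CCD·CCD·BAB·CCD·CCD·BAB·AB·ACB·AB·CCD·CCD·BAB·CCD·CCD·BAB·AB·ACB·AB·ACB·AB·ACB·CCD·AB·ACB·AB·CCD·CCD·BAB·CCD·CCD·BAB·AB·ACB·AB·CCD·CCD·BAB·CCD·CCD·BAB·AB·ACB·AB·ACB·AB·ACB·CCD·AB·ACB·AB·ACB·CCD·AB·ACB·AB·ACB·CCD·AB·CCD·CCD·BAB·ACB·AB·ACB·CCD·AB·ACB·AB·ACB·CCD·AB·CCD·CCD·BAB·ACB·AB·CCD·CCD·BAB·CCD·CCD·BAB·AB·ACB·AB·ACB·CCD·AB·ACB·AB·ACB·CCD·AB·CCD·CCD·BAB·ACB·AB·ACB·CCD·AB·ACB·AB·ACB·CCD·AB·CCD·CCD·BAB·ACB·AB·CCD·CCD·BAB·CCD·CCD·BAB·AB·ACB·AB·ACB·CCD·AB·ACB·AB·ACB·CCD·AB·CCD·CCD·BAB·ACB·AB·ACB·CCD·AB·ACB·AB
    A ↦ ACB
    B ↦ AB
    C ↦ CCD
    D ↦ BAB

A->ACB, B->AB, C->CCD, D->BAB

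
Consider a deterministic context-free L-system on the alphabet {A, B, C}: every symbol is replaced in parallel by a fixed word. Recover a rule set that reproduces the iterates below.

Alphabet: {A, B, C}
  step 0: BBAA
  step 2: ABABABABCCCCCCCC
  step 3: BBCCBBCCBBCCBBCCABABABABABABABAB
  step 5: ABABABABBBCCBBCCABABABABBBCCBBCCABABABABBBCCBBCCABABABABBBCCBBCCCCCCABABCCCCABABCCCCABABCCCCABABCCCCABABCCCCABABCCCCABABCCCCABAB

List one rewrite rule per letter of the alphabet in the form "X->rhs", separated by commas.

A->BB, B->CC, C->AB

  step 2 ⇒ step 3: ABABABABCCCCCCCC ⇒ BB·CC·BB·CC·BB·CC·BB·CC·AB·AB·AB·AB·AB·AB·AB·AB
    A ↦ BB
    B ↦ CC
    C ↦ AB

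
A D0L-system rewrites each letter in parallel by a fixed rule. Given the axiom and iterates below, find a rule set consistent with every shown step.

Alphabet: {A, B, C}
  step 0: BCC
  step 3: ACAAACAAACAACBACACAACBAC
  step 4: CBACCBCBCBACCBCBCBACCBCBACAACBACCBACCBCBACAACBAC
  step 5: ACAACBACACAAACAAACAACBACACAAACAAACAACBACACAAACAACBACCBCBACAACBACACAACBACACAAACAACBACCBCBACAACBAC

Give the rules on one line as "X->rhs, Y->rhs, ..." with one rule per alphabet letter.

  step 4 ⇒ step 5: CBACCBCBCBACCBCBCBACCBCBACAACBACCBACCBCBACAACBAC ⇒ AC·AA·CB·AC·AC·AA·AC·AA·AC·AA·CB·AC·AC·AA·AC·AA·AC·AA·CB·AC·AC·AA·AC·AA·CB·AC·CB·CB·AC·AA·CB·AC·AC·AA·CB·AC·AC·AA·AC·AA·CB·AC·CB·CB·AC·AA·CB·AC
    A ↦ CB
    B ↦ AA
    C ↦ AC

A->CB, B->AA, C->AC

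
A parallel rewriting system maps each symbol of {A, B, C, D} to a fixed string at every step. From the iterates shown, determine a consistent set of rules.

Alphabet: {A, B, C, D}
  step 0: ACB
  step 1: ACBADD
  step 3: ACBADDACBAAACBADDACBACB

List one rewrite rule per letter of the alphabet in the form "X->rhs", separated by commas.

  step 0 ⇒ step 1: ACB ⇒ ACB·AD·D
    A ↦ ACB
    B ↦ D
    C ↦ AD
    D ↦ A  (constrained at step 1)

A->ACB, B->D, C->AD, D->A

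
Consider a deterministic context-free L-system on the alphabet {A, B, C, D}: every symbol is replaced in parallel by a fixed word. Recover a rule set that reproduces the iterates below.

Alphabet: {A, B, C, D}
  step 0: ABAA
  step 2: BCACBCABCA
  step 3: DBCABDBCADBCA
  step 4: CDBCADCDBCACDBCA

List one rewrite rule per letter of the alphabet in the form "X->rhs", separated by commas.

A->CA, B->D, C->B, D->C

  step 3 ⇒ step 4: DBCABDBCADBCA ⇒ C·D·B·CA·D·C·D·B·CA·C·D·B·CA
    A ↦ CA
    B ↦ D
    C ↦ B
    D ↦ C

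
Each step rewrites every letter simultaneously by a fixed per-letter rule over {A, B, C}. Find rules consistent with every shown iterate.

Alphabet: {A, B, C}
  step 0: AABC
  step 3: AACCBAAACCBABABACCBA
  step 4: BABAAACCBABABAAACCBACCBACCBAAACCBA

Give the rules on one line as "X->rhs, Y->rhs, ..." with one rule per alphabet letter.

  step 3 ⇒ step 4: AACCBAAACCBABABACCBA ⇒ BA·BA·A·A·CC·BA·BA·BA·A·A·CC·BA·CC·BA·CC·BA·A·A·CC·BA
    A ↦ BA
    B ↦ CC
    C ↦ A

A->BA, B->CC, C->A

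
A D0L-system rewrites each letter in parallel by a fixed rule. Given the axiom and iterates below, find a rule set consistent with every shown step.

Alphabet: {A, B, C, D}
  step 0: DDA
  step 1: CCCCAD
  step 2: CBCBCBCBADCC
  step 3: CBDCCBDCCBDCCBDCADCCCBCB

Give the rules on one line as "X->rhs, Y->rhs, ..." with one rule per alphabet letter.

  step 2 ⇒ step 3: CBCBCBCBADCC ⇒ CB·DC·CB·DC·CB·DC·CB·DC·AD·CC·CB·CB
    A ↦ AD
    B ↦ DC
    C ↦ CB
    D ↦ CC

A->AD, B->DC, C->CB, D->CC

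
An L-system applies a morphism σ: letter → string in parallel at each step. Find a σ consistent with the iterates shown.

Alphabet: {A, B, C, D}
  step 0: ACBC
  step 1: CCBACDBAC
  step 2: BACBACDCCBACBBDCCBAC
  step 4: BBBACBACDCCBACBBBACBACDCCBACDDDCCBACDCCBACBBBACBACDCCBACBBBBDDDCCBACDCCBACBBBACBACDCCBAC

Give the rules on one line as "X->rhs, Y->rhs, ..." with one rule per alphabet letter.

A->CC, B->D, C->BAC, D->BB

  step 1 ⇒ step 2: CCBACDBAC ⇒ BAC·BAC·D·CC·BAC·BB·D·CC·BAC
    A ↦ CC
    B ↦ D
    C ↦ BAC
    D ↦ BB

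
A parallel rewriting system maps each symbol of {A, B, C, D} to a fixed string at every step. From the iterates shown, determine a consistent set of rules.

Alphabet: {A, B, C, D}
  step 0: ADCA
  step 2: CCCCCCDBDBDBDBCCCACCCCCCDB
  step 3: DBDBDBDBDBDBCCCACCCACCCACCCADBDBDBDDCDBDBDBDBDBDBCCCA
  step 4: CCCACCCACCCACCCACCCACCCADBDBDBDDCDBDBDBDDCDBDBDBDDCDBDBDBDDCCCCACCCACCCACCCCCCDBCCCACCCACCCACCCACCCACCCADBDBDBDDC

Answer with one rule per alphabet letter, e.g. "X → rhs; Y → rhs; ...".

A->DDC, B->A, C->DB, D->CCC

  step 3 ⇒ step 4: DBDBDBDBDBDBCCCACCCACCCACCCADBDBDBDDCDBDBDBDBDBDBCCCA ⇒ CCC·A·CCC·A·CCC·A·CCC·A·CCC·A·CCC·A·DB·DB·DB·DDC·DB·DB·DB·DDC·DB·DB·DB·DDC·DB·DB·DB·DDC·CCC·A·CCC·A·CCC·A·CCC·CCC·DB·CCC·A·CCC·A·CCC·A·CCC·A·CCC·A·CCC·A·DB·DB·DB·DDC
    A ↦ DDC
    B ↦ A
    C ↦ DB
    D ↦ CCC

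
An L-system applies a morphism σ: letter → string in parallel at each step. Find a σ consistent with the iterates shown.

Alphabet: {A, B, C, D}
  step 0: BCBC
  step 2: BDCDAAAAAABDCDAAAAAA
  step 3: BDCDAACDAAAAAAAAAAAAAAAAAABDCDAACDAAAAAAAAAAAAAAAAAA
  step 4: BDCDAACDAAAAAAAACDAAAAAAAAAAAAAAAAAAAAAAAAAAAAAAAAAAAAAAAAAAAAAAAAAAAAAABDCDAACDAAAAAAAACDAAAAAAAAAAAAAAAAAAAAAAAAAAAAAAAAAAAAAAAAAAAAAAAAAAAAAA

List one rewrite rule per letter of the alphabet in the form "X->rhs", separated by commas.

A->AAA, B->BD, C->AA, D->CD

  step 3 ⇒ step 4: BDCDAACDAAAAAAAAAAAAAAAAAABDCDAACDAAAAAAAAAAAAAAAAAA ⇒ BD·CD·AA·CD·AAA·AAA·AA·CD·AAA·AAA·AAA·AAA·AAA·AAA·AAA·AAA·AAA·AAA·AAA·AAA·AAA·AAA·AAA·AAA·AAA·AAA·BD·CD·AA·CD·AAA·AAA·AA·CD·AAA·AAA·AAA·AAA·AAA·AAA·AAA·AAA·AAA·AAA·AAA·AAA·AAA·AAA·AAA·AAA·AAA·AAA
    A ↦ AAA
    B ↦ BD
    C ↦ AA
    D ↦ CD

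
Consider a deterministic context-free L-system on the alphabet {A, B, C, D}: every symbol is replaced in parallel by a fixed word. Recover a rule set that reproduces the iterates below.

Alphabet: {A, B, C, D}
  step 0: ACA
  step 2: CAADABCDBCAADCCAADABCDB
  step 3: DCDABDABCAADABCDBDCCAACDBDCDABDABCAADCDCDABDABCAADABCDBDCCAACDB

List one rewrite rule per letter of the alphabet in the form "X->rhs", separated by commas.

  step 2 ⇒ step 3: CAADABCDBCAADCCAADABCDB ⇒ DC·DAB·DAB·CAA·DAB·CDB·DC·CAA·CDB·DC·DAB·DAB·CAA·DC·DC·DAB·DAB·CAA·DAB·CDB·DC·CAA·CDB
    A ↦ DAB
    B ↦ CDB
    C ↦ DC
    D ↦ CAA

A->DAB, B->CDB, C->DC, D->CAA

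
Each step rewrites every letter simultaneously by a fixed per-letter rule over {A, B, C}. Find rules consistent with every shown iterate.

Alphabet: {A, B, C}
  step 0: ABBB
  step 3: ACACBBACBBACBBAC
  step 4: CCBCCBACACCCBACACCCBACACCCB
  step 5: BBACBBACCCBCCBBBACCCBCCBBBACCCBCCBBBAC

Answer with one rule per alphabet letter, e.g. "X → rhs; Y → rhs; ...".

A->CC, B->AC, C->B

  step 4 ⇒ step 5: CCBCCBACACCCBACACCCBACACCCB ⇒ B·B·AC·B·B·AC·CC·B·CC·B·B·B·AC·CC·B·CC·B·B·B·AC·CC·B·CC·B·B·B·AC
    A ↦ CC
    B ↦ AC
    C ↦ B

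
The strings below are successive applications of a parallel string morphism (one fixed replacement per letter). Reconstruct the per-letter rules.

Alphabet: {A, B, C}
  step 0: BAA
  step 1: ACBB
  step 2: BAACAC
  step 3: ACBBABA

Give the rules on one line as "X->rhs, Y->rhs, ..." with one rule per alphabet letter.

A->B, B->AC, C->A

  step 2 ⇒ step 3: BAACAC ⇒ AC·B·B·A·B·A
    A ↦ B
    B ↦ AC
    C ↦ A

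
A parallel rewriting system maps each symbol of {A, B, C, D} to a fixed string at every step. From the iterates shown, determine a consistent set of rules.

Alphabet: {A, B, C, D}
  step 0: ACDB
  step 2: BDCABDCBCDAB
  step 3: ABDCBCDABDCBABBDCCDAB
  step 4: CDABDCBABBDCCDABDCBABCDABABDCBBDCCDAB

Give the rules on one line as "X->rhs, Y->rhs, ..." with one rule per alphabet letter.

  step 3 ⇒ step 4: ABDCBCDABDCBABBDCCDAB ⇒ CD·AB·DC·B·AB·B·DC·CD·AB·DC·B·AB·CD·AB·AB·DC·B·B·DC·CD·AB
    A ↦ CD
    B ↦ AB
    C ↦ B
    D ↦ DC

A->CD, B->AB, C->B, D->DC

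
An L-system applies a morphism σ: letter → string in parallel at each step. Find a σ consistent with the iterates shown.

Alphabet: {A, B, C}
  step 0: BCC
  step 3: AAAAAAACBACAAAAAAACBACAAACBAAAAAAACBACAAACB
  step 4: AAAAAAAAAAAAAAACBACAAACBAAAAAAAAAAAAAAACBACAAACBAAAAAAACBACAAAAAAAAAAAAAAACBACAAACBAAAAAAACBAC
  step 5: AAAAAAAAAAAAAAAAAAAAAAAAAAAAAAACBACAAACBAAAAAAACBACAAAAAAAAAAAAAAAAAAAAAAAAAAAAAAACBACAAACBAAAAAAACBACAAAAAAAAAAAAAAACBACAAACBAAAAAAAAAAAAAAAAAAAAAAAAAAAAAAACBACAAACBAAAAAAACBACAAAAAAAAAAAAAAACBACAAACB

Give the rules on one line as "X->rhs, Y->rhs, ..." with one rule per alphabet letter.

  step 4 ⇒ step 5: AAAAAAAAAAAAAAACBACAAACBAAAAAAAAAAAAAAACBACAAACBAAAAAAACBACAAAAAAAAAAAAAAACBACAAACBAAAAAAACBAC ⇒ AA·AA·AA·AA·AA·AA·AA·AA·AA·AA·AA·AA·AA·AA·AA·ACB·AC·AA·ACB·AA·AA·AA·ACB·AC·AA·AA·AA·AA·AA·AA·AA·AA·AA·AA·AA·AA·AA·AA·AA·ACB·AC·AA·ACB·AA·AA·AA·ACB·AC·AA·AA·AA·AA·AA·AA·AA·ACB·AC·AA·ACB·AA·AA·AA·AA·AA·AA·AA·AA·AA·AA·AA·AA·AA·AA·AA·ACB·AC·AA·ACB·AA·AA·AA·ACB·AC·AA·AA·AA·AA·AA·AA·AA·ACB·AC·AA·ACB
    A ↦ AA
    B ↦ AC
    C ↦ ACB

A->AA, B->AC, C->ACB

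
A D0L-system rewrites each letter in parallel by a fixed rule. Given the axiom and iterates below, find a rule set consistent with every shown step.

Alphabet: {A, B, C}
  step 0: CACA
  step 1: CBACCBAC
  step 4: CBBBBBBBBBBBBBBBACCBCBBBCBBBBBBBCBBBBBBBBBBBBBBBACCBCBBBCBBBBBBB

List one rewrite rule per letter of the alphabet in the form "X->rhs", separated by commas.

A->AC, B->BB, C->CB

  step 0 ⇒ step 1: CACA ⇒ CB·AC·CB·AC
    A ↦ AC
    C ↦ CB
    B ↦ BB  (constrained at step 1)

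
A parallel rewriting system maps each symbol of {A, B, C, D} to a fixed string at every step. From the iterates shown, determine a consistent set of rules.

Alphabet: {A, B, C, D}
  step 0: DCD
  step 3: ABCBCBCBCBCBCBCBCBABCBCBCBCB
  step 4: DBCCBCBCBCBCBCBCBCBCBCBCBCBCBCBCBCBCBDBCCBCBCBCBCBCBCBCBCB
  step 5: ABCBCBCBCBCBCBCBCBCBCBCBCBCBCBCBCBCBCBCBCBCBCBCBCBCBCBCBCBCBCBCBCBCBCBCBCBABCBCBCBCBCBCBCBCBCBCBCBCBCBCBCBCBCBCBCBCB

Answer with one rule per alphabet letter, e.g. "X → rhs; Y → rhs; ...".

  step 4 ⇒ step 5: DBCCBCBCBCBCBCBCBCBCBCBCBCBCBCBCBCBCBDBCCBCBCBCBCBCBCBCBCB ⇒ AB·CB·CB·CB·CB·CB·CB·CB·CB·CB·CB·CB·CB·CB·CB·CB·CB·CB·CB·CB·CB·CB·CB·CB·CB·CB·CB·CB·CB·CB·CB·CB·CB·CB·CB·CB·CB·AB·CB·CB·CB·CB·CB·CB·CB·CB·CB·CB·CB·CB·CB·CB·CB·CB·CB·CB·CB·CB
    B ↦ CB
    C ↦ CB
    D ↦ AB
  step 3 ⇒ step 4: ABCBCBCBCBCBCBCBCBABCBCBCBCB ⇒ DBC·CB·CB·CB·CB·CB·CB·CB·CB·CB·CB·CB·CB·CB·CB·CB·CB·CB·DBC·CB·CB·CB·CB·CB·CB·CB·CB·CB
    A ↦ DBC

A->DBC, B->CB, C->CB, D->AB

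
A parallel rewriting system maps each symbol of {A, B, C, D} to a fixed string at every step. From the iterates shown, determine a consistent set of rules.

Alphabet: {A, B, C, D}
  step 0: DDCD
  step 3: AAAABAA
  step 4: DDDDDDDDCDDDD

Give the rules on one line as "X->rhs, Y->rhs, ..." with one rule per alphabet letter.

  step 3 ⇒ step 4: AAAABAA ⇒ DD·DD·DD·DD·C·DD·DD
    A ↦ DD
    B ↦ C
    C ↦ B  (constrained at step 0)
    D ↦ A  (constrained at step 0)

A->DD, B->C, C->B, D->A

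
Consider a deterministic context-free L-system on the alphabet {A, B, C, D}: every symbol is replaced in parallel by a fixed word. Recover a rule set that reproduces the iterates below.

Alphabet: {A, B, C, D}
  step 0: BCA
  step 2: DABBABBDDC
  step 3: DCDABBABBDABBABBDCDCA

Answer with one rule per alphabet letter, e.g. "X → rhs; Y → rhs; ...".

A->D, B->ABB, C->A, D->DC

  step 2 ⇒ step 3: DABBABBDDC ⇒ DC·D·ABB·ABB·D·ABB·ABB·DC·DC·A
    A ↦ D
    B ↦ ABB
    C ↦ A
    D ↦ DC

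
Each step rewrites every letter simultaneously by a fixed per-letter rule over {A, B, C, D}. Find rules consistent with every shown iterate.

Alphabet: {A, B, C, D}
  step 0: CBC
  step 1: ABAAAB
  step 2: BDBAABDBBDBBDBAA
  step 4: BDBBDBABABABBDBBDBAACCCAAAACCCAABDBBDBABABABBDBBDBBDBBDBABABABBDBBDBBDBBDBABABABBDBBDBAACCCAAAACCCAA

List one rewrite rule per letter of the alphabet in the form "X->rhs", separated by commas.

A->BDB, B->AA, C->AB, D->CCC

  step 1 ⇒ step 2: ABAAAB ⇒ BDB·AA·BDB·BDB·BDB·AA
    A ↦ BDB
    B ↦ AA
  step 0 ⇒ step 1: CBC ⇒ AB·AA·AB
    C ↦ AB
    D ↦ CCC  (constrained at step 2)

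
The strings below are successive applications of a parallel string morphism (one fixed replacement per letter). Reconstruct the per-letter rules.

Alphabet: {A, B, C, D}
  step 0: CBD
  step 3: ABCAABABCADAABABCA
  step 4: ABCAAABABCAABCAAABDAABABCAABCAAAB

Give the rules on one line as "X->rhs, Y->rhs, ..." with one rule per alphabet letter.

A->AB, B->CA, C->A, D->DA

  step 3 ⇒ step 4: ABCAABABCADAABABCA ⇒ AB·CA·A·AB·AB·CA·AB·CA·A·AB·DA·AB·AB·CA·AB·CA·A·AB
    A ↦ AB
    B ↦ CA
    C ↦ A
    D ↦ DA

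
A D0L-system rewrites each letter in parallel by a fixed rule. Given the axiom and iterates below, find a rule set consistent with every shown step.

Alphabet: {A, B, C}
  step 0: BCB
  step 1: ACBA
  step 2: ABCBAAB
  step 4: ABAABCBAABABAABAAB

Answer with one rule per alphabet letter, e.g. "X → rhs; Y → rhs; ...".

A->AB, B->A, C->CB

  step 1 ⇒ step 2: ACBA ⇒ AB·CB·A·AB
    A ↦ AB
    B ↦ A
    C ↦ CB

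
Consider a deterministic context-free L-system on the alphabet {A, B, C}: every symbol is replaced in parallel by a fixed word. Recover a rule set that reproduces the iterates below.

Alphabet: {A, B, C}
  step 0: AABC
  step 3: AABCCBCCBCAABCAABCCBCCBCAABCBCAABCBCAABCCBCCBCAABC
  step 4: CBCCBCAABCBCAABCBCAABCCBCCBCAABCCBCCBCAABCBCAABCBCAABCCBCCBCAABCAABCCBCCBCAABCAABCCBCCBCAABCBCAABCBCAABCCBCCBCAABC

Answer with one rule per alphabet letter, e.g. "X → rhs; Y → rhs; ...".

A->CBC, B->AA, C->BC

  step 3 ⇒ step 4: AABCCBCCBCAABCAABCCBCCBCAABCBCAABCBCAABCCBCCBCAABC ⇒ CBC·CBC·AA·BC·BC·AA·BC·BC·AA·BC·CBC·CBC·AA·BC·CBC·CBC·AA·BC·BC·AA·BC·BC·AA·BC·CBC·CBC·AA·BC·AA·BC·CBC·CBC·AA·BC·AA·BC·CBC·CBC·AA·BC·BC·AA·BC·BC·AA·BC·CBC·CBC·AA·BC
    A ↦ CBC
    B ↦ AA
    C ↦ BC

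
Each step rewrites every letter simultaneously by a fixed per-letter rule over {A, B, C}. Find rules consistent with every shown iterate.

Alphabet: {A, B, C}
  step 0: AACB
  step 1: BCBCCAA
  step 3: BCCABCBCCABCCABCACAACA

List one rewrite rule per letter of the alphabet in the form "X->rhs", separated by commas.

A->BC, B->A, C->CA

  step 0 ⇒ step 1: AACB ⇒ BC·BC·CA·A
    A ↦ BC
    B ↦ A
    C ↦ CA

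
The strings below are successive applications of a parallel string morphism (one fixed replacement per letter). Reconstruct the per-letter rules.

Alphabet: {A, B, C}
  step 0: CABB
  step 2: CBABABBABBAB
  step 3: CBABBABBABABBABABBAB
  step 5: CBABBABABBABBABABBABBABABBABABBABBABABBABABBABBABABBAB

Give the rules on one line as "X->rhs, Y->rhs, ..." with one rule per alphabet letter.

A->B, B->AB, C->CB

  step 2 ⇒ step 3: CBABABBABBAB ⇒ CB·AB·B·AB·B·AB·AB·B·AB·AB·B·AB
    A ↦ B
    B ↦ AB
    C ↦ CB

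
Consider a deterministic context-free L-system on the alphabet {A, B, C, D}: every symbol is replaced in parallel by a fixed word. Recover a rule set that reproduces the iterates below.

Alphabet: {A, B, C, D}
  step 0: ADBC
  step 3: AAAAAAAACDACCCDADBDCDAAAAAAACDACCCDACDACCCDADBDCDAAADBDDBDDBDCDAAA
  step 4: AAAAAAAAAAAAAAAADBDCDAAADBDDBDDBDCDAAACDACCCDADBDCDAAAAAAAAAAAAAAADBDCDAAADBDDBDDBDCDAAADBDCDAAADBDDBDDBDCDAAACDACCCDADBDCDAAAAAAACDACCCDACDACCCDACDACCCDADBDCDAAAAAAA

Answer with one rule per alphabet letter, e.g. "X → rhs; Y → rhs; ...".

  step 3 ⇒ step 4: AAAAAAAACDACCCDADBDCDAAAAAAACDACCCDACDACCCDADBDCDAAADBDDBDDBDCDAAA ⇒ AA·AA·AA·AA·AA·AA·AA·AA·DBD·CDA·AA·DBD·DBD·DBD·CDA·AA·CDA·CC·CDA·DBD·CDA·AA·AA·AA·AA·AA·AA·AA·DBD·CDA·AA·DBD·DBD·DBD·CDA·AA·DBD·CDA·AA·DBD·DBD·DBD·CDA·AA·CDA·CC·CDA·DBD·CDA·AA·AA·AA·CDA·CC·CDA·CDA·CC·CDA·CDA·CC·CDA·DBD·CDA·AA·AA·AA
    A ↦ AA
    B ↦ CC
    C ↦ DBD
    D ↦ CDA

A->AA, B->CC, C->DBD, D->CDA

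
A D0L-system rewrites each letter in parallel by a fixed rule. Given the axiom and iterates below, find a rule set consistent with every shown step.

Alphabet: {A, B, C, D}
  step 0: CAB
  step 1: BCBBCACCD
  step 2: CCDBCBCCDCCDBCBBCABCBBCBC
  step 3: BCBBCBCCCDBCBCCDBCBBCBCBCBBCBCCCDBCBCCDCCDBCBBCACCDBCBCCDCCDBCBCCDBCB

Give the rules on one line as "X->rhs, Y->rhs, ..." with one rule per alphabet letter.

A->BCA, B->CCD, C->BCB, D->C

  step 2 ⇒ step 3: CCDBCBCCDCCDBCBBCABCBBCBC ⇒ BCB·BCB·C·CCD·BCB·CCD·BCB·BCB·C·BCB·BCB·C·CCD·BCB·CCD·CCD·BCB·BCA·CCD·BCB·CCD·CCD·BCB·CCD·BCB
    A ↦ BCA
    B ↦ CCD
    C ↦ BCB
    D ↦ C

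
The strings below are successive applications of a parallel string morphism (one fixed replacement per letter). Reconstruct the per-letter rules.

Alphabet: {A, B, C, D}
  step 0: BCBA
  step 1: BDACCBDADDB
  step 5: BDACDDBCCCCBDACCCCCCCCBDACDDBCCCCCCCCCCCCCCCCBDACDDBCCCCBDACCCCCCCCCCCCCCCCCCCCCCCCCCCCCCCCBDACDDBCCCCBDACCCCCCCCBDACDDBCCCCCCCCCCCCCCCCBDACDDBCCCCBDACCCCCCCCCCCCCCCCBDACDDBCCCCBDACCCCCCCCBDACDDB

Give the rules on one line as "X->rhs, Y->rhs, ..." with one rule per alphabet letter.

A->DDB, B->BDA, C->CC, D->C

  step 0 ⇒ step 1: BCBA ⇒ BDA·CC·BDA·DDB
    A ↦ DDB
    B ↦ BDA
    C ↦ CC
    D ↦ C  (constrained at step 1)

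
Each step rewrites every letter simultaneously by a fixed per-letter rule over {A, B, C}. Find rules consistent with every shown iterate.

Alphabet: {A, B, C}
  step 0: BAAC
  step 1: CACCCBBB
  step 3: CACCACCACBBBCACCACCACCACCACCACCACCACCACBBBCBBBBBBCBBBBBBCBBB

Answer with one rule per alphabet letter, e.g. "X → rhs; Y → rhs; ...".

  step 0 ⇒ step 1: BAAC ⇒ CAC·C·C·BBB
    A ↦ C
    B ↦ CAC
    C ↦ BBB

A->C, B->CAC, C->BBB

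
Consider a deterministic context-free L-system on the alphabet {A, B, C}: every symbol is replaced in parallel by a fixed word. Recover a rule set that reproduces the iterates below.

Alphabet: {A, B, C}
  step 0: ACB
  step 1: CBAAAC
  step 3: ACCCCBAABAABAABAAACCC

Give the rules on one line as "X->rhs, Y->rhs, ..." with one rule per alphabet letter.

  step 0 ⇒ step 1: ACB ⇒ C·BAA·AC
    A ↦ C
    B ↦ AC
    C ↦ BAA

A->C, B->AC, C->BAA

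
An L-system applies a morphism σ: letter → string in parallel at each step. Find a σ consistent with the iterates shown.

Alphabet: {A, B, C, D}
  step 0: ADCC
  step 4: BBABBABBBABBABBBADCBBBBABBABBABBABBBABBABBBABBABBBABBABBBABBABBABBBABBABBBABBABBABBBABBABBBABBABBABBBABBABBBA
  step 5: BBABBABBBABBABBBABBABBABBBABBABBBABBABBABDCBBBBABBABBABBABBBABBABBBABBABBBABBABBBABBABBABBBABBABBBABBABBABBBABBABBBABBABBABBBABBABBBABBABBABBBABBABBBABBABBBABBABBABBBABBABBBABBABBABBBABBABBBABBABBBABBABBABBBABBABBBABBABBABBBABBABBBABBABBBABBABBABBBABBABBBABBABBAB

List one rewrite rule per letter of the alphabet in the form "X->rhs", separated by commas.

  step 4 ⇒ step 5: BBABBABBBABBABBBADCBBBBABBABBABBABBBABBABBBABBABBBABBABBBABBABBABBBABBABBBABBABBABBBABBABBBABBABBABBBABBABBBA ⇒ BBA·BBA·B·BBA·BBA·B·BBA·BBA·BBA·B·BBA·BBA·B·BBA·BBA·BBA·B·DC·BB·BBA·BBA·BBA·BBA·B·BBA·BBA·B·BBA·BBA·B·BBA·BBA·B·BBA·BBA·BBA·B·BBA·BBA·B·BBA·BBA·BBA·B·BBA·BBA·B·BBA·BBA·BBA·B·BBA·BBA·B·BBA·BBA·BBA·B·BBA·BBA·B·BBA·BBA·B·BBA·BBA·BBA·B·BBA·BBA·B·BBA·BBA·BBA·B·BBA·BBA·B·BBA·BBA·B·BBA·BBA·BBA·B·BBA·BBA·B·BBA·BBA·BBA·B·BBA·BBA·B·BBA·BBA·B·BBA·BBA·BBA·B·BBA·BBA·B·BBA·BBA·BBA·B
    A ↦ B
    B ↦ BBA
    C ↦ BB
    D ↦ DC

A->B, B->BBA, C->BB, D->DC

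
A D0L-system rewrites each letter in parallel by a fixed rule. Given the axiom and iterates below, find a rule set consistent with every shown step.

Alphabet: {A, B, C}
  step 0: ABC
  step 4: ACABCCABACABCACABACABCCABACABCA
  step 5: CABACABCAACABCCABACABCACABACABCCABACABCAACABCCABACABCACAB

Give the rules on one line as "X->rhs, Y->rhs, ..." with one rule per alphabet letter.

  step 4 ⇒ step 5: ACABCCABACABCACABACABCCABACABCA ⇒ CAB·A·CAB·C·A·A·CAB·C·CAB·A·CAB·C·A·CAB·A·CAB·C·CAB·A·CAB·C·A·A·CAB·C·CAB·A·CAB·C·A·CAB
    A ↦ CAB
    B ↦ C
    C ↦ A

A->CAB, B->C, C->A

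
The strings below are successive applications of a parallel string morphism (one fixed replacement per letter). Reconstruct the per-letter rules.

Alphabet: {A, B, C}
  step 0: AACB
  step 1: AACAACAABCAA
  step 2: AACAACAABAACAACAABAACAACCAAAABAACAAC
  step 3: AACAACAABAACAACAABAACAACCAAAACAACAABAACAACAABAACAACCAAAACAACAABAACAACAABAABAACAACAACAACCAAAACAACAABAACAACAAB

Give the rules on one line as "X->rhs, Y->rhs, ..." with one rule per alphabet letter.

  step 2 ⇒ step 3: AACAACAABAACAACAABAACAACCAAAABAACAAC ⇒ AAC·AAC·AAB·AAC·AAC·AAB·AAC·AAC·CAA·AAC·AAC·AAB·AAC·AAC·AAB·AAC·AAC·CAA·AAC·AAC·AAB·AAC·AAC·AAB·AAB·AAC·AAC·AAC·AAC·CAA·AAC·AAC·AAB·AAC·AAC·AAB
    A ↦ AAC
    B ↦ CAA
    C ↦ AAB

A->AAC, B->CAA, C->AAB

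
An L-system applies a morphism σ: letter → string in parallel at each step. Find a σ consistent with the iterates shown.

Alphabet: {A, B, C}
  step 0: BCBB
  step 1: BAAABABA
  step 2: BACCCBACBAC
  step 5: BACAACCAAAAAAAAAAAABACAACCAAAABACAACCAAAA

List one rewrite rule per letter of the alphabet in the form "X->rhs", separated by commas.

A->C, B->BA, C->AA

  step 1 ⇒ step 2: BAAABABA ⇒ BA·C·C·C·BA·C·BA·C
    A ↦ C
    B ↦ BA
  step 0 ⇒ step 1: BCBB ⇒ BA·AA·BA·BA
    C ↦ AA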